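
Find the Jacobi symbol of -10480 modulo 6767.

1

Pull out -1: (-10480/6767) = (-1/6767)·(10480/6767). Since 6767 ≡ 3 (mod 4), (-1/6767) = -1. Now have -(10480/6767).
Reduce the numerator: 10480 ≡ 3713 (mod 6767), so (10480/6767) = (3713/6767).
3713 ≡ 1 (mod 4), so quadratic reciprocity gives (3713/6767) = (6767/3713). Reduce: 6767 ≡ 3054 (mod 3713). Now have -(3054/3713).
Factor out 2: 3054 = 2·1527. Since 3713 ≡ 1 (mod 8), (2/3713) = +1. Now have -(1527/3713).
3713 ≡ 1 (mod 4), so quadratic reciprocity gives (1527/3713) = (3713/1527). Reduce: 3713 ≡ 659 (mod 1527). Now have -(659/1527).
Both 659 ≡ 3 and 1527 ≡ 3 (mod 4), so reciprocity gives (659/1527) = -(1527/659). Reduce: 1527 ≡ 209 (mod 659). Now have (209/659).
209 ≡ 1 (mod 4), so quadratic reciprocity gives (209/659) = (659/209). Reduce: 659 ≡ 32 (mod 209). Now have (32/209).
Factor out 2: 32 = 2^5. Since 209 ≡ 1 (mod 8), (2/209) = +1, and (2/209)^5 = +1. Now have (1/209).
(1/209) = 1. Collecting the sign factors: 1.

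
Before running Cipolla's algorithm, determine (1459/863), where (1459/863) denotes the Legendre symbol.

1

Reduce the numerator: 1459 ≡ 596 (mod 863), so (1459/863) = (596/863).
Factor out 2: 596 = 2^2·149. Since 863 ≡ 7 (mod 8), (2/863) = +1, and (2/863)^2 = +1. Now have (149/863).
149 ≡ 1 (mod 4), so quadratic reciprocity gives (149/863) = (863/149). Reduce: 863 ≡ 118 (mod 149). Now have (118/149).
Factor out 2: 118 = 2·59. Since 149 ≡ 5 (mod 8), (2/149) = -1. Now have -(59/149).
149 ≡ 1 (mod 4), so quadratic reciprocity gives (59/149) = (149/59). Reduce: 149 ≡ 31 (mod 59). Now have -(31/59).
Both 31 ≡ 3 and 59 ≡ 3 (mod 4), so reciprocity gives (31/59) = -(59/31). Reduce: 59 ≡ 28 (mod 31). Now have (28/31).
Factor out 2: 28 = 2^2·7. Since 31 ≡ 7 (mod 8), (2/31) = +1, and (2/31)^2 = +1. Now have (7/31).
Both 7 ≡ 3 and 31 ≡ 3 (mod 4), so reciprocity gives (7/31) = -(31/7). Reduce: 31 ≡ 3 (mod 7). Now have -(3/7).
Both 3 ≡ 3 and 7 ≡ 3 (mod 4), so reciprocity gives (3/7) = -(7/3). Reduce: 7 ≡ 1 (mod 3). Now have (1/3).
(1/3) = 1. Collecting the sign factors: 1.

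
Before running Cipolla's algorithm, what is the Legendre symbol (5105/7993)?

5105 ≡ 1 (mod 4), so quadratic reciprocity gives (5105/7993) = (7993/5105). Reduce: 7993 ≡ 2888 (mod 5105). Now have (2888/5105).
Factor out 2: 2888 = 2^3·361. Since 5105 ≡ 1 (mod 8), (2/5105) = +1, and (2/5105)^3 = +1. Now have (361/5105).
361 ≡ 1 (mod 4), so quadratic reciprocity gives (361/5105) = (5105/361). Reduce: 5105 ≡ 51 (mod 361). Now have (51/361).
361 ≡ 1 (mod 4), so quadratic reciprocity gives (51/361) = (361/51). Reduce: 361 ≡ 4 (mod 51). Now have (4/51).
Factor out 2: 4 = 2^2. Since 51 ≡ 3 (mod 8), (2/51) = -1, and (2/51)^2 = +1. Now have (1/51).
(1/51) = 1. Collecting the sign factors: 1.

1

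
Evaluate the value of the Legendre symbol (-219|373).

Reduce the numerator: -219 ≡ 154 (mod 373), so (-219|373) = (154|373).
Factor out 2: 154 = 2·77. Since 373 ≡ 5 (mod 8), (2|373) = -1. Now have -(77|373).
77 ≡ 1 (mod 4), so quadratic reciprocity gives (77|373) = (373|77). Reduce: 373 ≡ 65 (mod 77). Now have -(65|77).
65 ≡ 1 (mod 4), so quadratic reciprocity gives (65|77) = (77|65). Reduce: 77 ≡ 12 (mod 65). Now have -(12|65).
Factor out 2: 12 = 2^2·3. Since 65 ≡ 1 (mod 8), (2|65) = +1, and (2|65)^2 = +1. Now have -(3|65).
65 ≡ 1 (mod 4), so quadratic reciprocity gives (3|65) = (65|3). Reduce: 65 ≡ 2 (mod 3). Now have -(2|3).
Factor out 2: 2 = 2. Since 3 ≡ 3 (mod 8), (2|3) = -1. Now have (1|3).
(1|3) = 1. Collecting the sign factors: 1.

1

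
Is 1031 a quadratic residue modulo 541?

(1031|541)
  = (490|541)    [1031 ≡ 490 mod 541]
  = -(245|541)    [541 ≡ 5 mod 8 ⇒ (2|541) = -1]
  = -(541|245)    [QR: 245 ≡ 1 mod 4, sign kept]
  = -(51|245)    [541 ≡ 51 mod 245]
  = -(245|51)    [QR: 245 ≡ 1 mod 4, sign kept]
  = -(41|51)    [245 ≡ 41 mod 51]
  = -(51|41)    [QR: 41 ≡ 1 mod 4, sign kept]
  = -(10|41)    [51 ≡ 10 mod 41]
  = -(5|41)    [41 ≡ 1 mod 8 ⇒ (2|41) = +1]
  = -(41|5)    [QR: 5 ≡ 1 mod 4, sign kept]
  = -(1|5)    [41 ≡ 1 mod 5]
  = -1    [(1|5) = 1]
(1031|541) = -1, and 541 is prime, so 1031 is not a quadratic residue mod 541.

no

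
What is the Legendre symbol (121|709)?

121 ≡ 1 (mod 4), so quadratic reciprocity gives (121|709) = (709|121). Reduce: 709 ≡ 104 (mod 121). Now have (104|121).
Factor out 2: 104 = 2^3·13. Since 121 ≡ 1 (mod 8), (2|121) = +1, and (2|121)^3 = +1. Now have (13|121).
13 ≡ 1 (mod 4), so quadratic reciprocity gives (13|121) = (121|13). Reduce: 121 ≡ 4 (mod 13). Now have (4|13).
Factor out 2: 4 = 2^2. Since 13 ≡ 5 (mod 8), (2|13) = -1, and (2|13)^2 = +1. Now have (1|13).
(1|13) = 1. Collecting the sign factors: 1.

1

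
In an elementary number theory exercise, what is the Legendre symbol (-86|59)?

-1

Pull out -1: (-86|59) = (-1|59)·(86|59). Since 59 ≡ 3 (mod 4), (-1|59) = -1. Now have -(86|59).
Reduce the numerator: 86 ≡ 27 (mod 59), so (86|59) = (27|59).
Both 27 ≡ 3 and 59 ≡ 3 (mod 4), so reciprocity gives (27|59) = -(59|27). Reduce: 59 ≡ 5 (mod 27). Now have (5|27).
5 ≡ 1 (mod 4), so quadratic reciprocity gives (5|27) = (27|5). Reduce: 27 ≡ 2 (mod 5). Now have (2|5).
Factor out 2: 2 = 2. Since 5 ≡ 5 (mod 8), (2|5) = -1. Now have -(1|5).
(1|5) = 1. Collecting the sign factors: -1.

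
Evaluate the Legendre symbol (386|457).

(386|457)
  = (193|457)    [457 ≡ 1 mod 8 ⇒ (2|457) = +1]
  = (457|193)    [QR: 193 ≡ 1 mod 4, sign kept]
  = (71|193)    [457 ≡ 71 mod 193]
  = (193|71)    [QR: 193 ≡ 1 mod 4, sign kept]
  = (51|71)    [193 ≡ 51 mod 71]
  = -(71|51)    [QR: both ≡ 3 mod 4, sign flips]
  = -(20|51)    [71 ≡ 20 mod 51]
  = -(5|51)    [51 ≡ 3 mod 8 ⇒ (2|51)^2 = +1]
  = -(51|5)    [QR: 5 ≡ 1 mod 4, sign kept]
  = -(1|5)    [51 ≡ 1 mod 5]
  = -1    [(1|5) = 1]

-1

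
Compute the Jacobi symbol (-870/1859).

-1

Reduce the numerator: -870 ≡ 989 (mod 1859), so (-870/1859) = (989/1859).
989 ≡ 1 (mod 4), so quadratic reciprocity gives (989/1859) = (1859/989). Reduce: 1859 ≡ 870 (mod 989). Now have (870/989).
Factor out 2: 870 = 2·435. Since 989 ≡ 5 (mod 8), (2/989) = -1. Now have -(435/989).
989 ≡ 1 (mod 4), so quadratic reciprocity gives (435/989) = (989/435). Reduce: 989 ≡ 119 (mod 435). Now have -(119/435).
Both 119 ≡ 3 and 435 ≡ 3 (mod 4), so reciprocity gives (119/435) = -(435/119). Reduce: 435 ≡ 78 (mod 119). Now have (78/119).
Factor out 2: 78 = 2·39. Since 119 ≡ 7 (mod 8), (2/119) = +1. Now have (39/119).
Both 39 ≡ 3 and 119 ≡ 3 (mod 4), so reciprocity gives (39/119) = -(119/39). Reduce: 119 ≡ 2 (mod 39). Now have -(2/39).
Factor out 2: 2 = 2. Since 39 ≡ 7 (mod 8), (2/39) = +1. Now have -(1/39).
(1/39) = 1. Collecting the sign factors: -1.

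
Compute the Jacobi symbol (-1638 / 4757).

-1

(-1638 / 4757)
  = (1638 / 4757)    [4757 ≡ 1 mod 4 ⇒ (-1 / 4757) = +1]
  = -(819 / 4757)    [4757 ≡ 5 mod 8 ⇒ (2 / 4757) = -1]
  = -(4757 / 819)    [QR: 4757 ≡ 1 mod 4, sign kept]
  = -(662 / 819)    [4757 ≡ 662 mod 819]
  = (331 / 819)    [819 ≡ 3 mod 8 ⇒ (2 / 819) = -1]
  = -(819 / 331)    [QR: both ≡ 3 mod 4, sign flips]
  = -(157 / 331)    [819 ≡ 157 mod 331]
  = -(331 / 157)    [QR: 157 ≡ 1 mod 4, sign kept]
  = -(17 / 157)    [331 ≡ 17 mod 157]
  = -(157 / 17)    [QR: 17 ≡ 1 mod 4, sign kept]
  = -(4 / 17)    [157 ≡ 4 mod 17]
  = -(1 / 17)    [17 ≡ 1 mod 8 ⇒ (2 / 17)^2 = +1]
  = -1    [(1 / 17) = 1]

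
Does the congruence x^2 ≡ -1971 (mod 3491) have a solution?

Pull out -1: (-1971|3491) = (-1|3491)·(1971|3491). Since 3491 ≡ 3 (mod 4), (-1|3491) = -1. Now have -(1971|3491).
Both 1971 ≡ 3 and 3491 ≡ 3 (mod 4), so reciprocity gives (1971|3491) = -(3491|1971). Reduce: 3491 ≡ 1520 (mod 1971). Now have (1520|1971).
Factor out 2: 1520 = 2^4·95. Since 1971 ≡ 3 (mod 8), (2|1971) = -1, and (2|1971)^4 = +1. Now have (95|1971).
Both 95 ≡ 3 and 1971 ≡ 3 (mod 4), so reciprocity gives (95|1971) = -(1971|95). Reduce: 1971 ≡ 71 (mod 95). Now have -(71|95).
Both 71 ≡ 3 and 95 ≡ 3 (mod 4), so reciprocity gives (71|95) = -(95|71). Reduce: 95 ≡ 24 (mod 71). Now have (24|71).
Factor out 2: 24 = 2^3·3. Since 71 ≡ 7 (mod 8), (2|71) = +1, and (2|71)^3 = +1. Now have (3|71).
Both 3 ≡ 3 and 71 ≡ 3 (mod 4), so reciprocity gives (3|71) = -(71|3). Reduce: 71 ≡ 2 (mod 3). Now have -(2|3).
Factor out 2: 2 = 2. Since 3 ≡ 3 (mod 8), (2|3) = -1. Now have (1|3).
(1|3) = 1. Collecting the sign factors: 1.
The Legendre symbol is 1, so x^2 ≡ -1971 (mod 3491) has solution.

yes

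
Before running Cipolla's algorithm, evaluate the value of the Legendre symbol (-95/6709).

-1

Pull out -1: (-95/6709) = (-1/6709)·(95/6709). Since 6709 ≡ 1 (mod 4), (-1/6709) = +1. Now have (95/6709).
6709 ≡ 1 (mod 4), so quadratic reciprocity gives (95/6709) = (6709/95). Reduce: 6709 ≡ 59 (mod 95). Now have (59/95).
Both 59 ≡ 3 and 95 ≡ 3 (mod 4), so reciprocity gives (59/95) = -(95/59). Reduce: 95 ≡ 36 (mod 59). Now have -(36/59).
Factor out 2: 36 = 2^2·9. Since 59 ≡ 3 (mod 8), (2/59) = -1, and (2/59)^2 = +1. Now have -(9/59).
9 ≡ 1 (mod 4), so quadratic reciprocity gives (9/59) = (59/9). Reduce: 59 ≡ 5 (mod 9). Now have -(5/9).
5 ≡ 1 (mod 4), so quadratic reciprocity gives (5/9) = (9/5). Reduce: 9 ≡ 4 (mod 5). Now have -(4/5).
Factor out 2: 4 = 2^2. Since 5 ≡ 5 (mod 8), (2/5) = -1, and (2/5)^2 = +1. Now have -(1/5).
(1/5) = 1. Collecting the sign factors: -1.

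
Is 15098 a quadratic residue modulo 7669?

yes

Reduce the numerator: 15098 ≡ 7429 (mod 7669), so (15098/7669) = (7429/7669).
7429 ≡ 1 (mod 4), so quadratic reciprocity gives (7429/7669) = (7669/7429). Reduce: 7669 ≡ 240 (mod 7429). Now have (240/7429).
Factor out 2: 240 = 2^4·15. Since 7429 ≡ 5 (mod 8), (2/7429) = -1, and (2/7429)^4 = +1. Now have (15/7429).
7429 ≡ 1 (mod 4), so quadratic reciprocity gives (15/7429) = (7429/15). Reduce: 7429 ≡ 4 (mod 15). Now have (4/15).
Factor out 2: 4 = 2^2. Since 15 ≡ 7 (mod 8), (2/15) = +1, and (2/15)^2 = +1. Now have (1/15).
(1/15) = 1. Collecting the sign factors: 1.
(15098/7669) = 1, and 7669 is prime, so 15098 is a quadratic residue mod 7669.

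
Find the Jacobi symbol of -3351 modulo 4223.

Reduce the numerator: -3351 ≡ 872 (mod 4223), so (-3351/4223) = (872/4223).
Factor out 2: 872 = 2^3·109. Since 4223 ≡ 7 (mod 8), (2/4223) = +1, and (2/4223)^3 = +1. Now have (109/4223).
109 ≡ 1 (mod 4), so quadratic reciprocity gives (109/4223) = (4223/109). Reduce: 4223 ≡ 81 (mod 109). Now have (81/109).
81 ≡ 1 (mod 4), so quadratic reciprocity gives (81/109) = (109/81). Reduce: 109 ≡ 28 (mod 81). Now have (28/81).
Factor out 2: 28 = 2^2·7. Since 81 ≡ 1 (mod 8), (2/81) = +1, and (2/81)^2 = +1. Now have (7/81).
81 ≡ 1 (mod 4), so quadratic reciprocity gives (7/81) = (81/7). Reduce: 81 ≡ 4 (mod 7). Now have (4/7).
Factor out 2: 4 = 2^2. Since 7 ≡ 7 (mod 8), (2/7) = +1, and (2/7)^2 = +1. Now have (1/7).
(1/7) = 1. Collecting the sign factors: 1.

1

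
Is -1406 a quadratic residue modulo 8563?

(-1406|8563)
  = (7157|8563)    [-1406 ≡ 7157 mod 8563]
  = (8563|7157)    [QR: 7157 ≡ 1 mod 4, sign kept]
  = (1406|7157)    [8563 ≡ 1406 mod 7157]
  = -(703|7157)    [7157 ≡ 5 mod 8 ⇒ (2|7157) = -1]
  = -(7157|703)    [QR: 7157 ≡ 1 mod 4, sign kept]
  = -(127|703)    [7157 ≡ 127 mod 703]
  = (703|127)    [QR: both ≡ 3 mod 4, sign flips]
  = (68|127)    [703 ≡ 68 mod 127]
  = (17|127)    [127 ≡ 7 mod 8 ⇒ (2|127)^2 = +1]
  = (127|17)    [QR: 17 ≡ 1 mod 4, sign kept]
  = (8|17)    [127 ≡ 8 mod 17]
  = (1|17)    [17 ≡ 1 mod 8 ⇒ (2|17)^3 = +1]
  = 1    [(1|17) = 1]
The Legendre symbol is 1, so x^2 ≡ -1406 (mod 8563) has solution.

yes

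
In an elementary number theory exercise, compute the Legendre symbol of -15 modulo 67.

-1

(-15/67)
  = -(15/67)    [67 ≡ 3 mod 4 ⇒ (-1/67) = -1]
  = (67/15)    [QR: both ≡ 3 mod 4, sign flips]
  = (7/15)    [67 ≡ 7 mod 15]
  = -(15/7)    [QR: both ≡ 3 mod 4, sign flips]
  = -(1/7)    [15 ≡ 1 mod 7]
  = -1    [(1/7) = 1]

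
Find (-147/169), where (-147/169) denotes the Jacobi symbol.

(-147/169)
  = (22/169)    [-147 ≡ 22 mod 169]
  = (11/169)    [169 ≡ 1 mod 8 ⇒ (2/169) = +1]
  = (169/11)    [QR: 169 ≡ 1 mod 4, sign kept]
  = (4/11)    [169 ≡ 4 mod 11]
  = (1/11)    [11 ≡ 3 mod 8 ⇒ (2/11)^2 = +1]
  = 1    [(1/11) = 1]

1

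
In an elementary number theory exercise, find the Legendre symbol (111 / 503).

-1

Both 111 ≡ 3 and 503 ≡ 3 (mod 4), so reciprocity gives (111 / 503) = -(503 / 111). Reduce: 503 ≡ 59 (mod 111). Now have -(59 / 111).
Both 59 ≡ 3 and 111 ≡ 3 (mod 4), so reciprocity gives (59 / 111) = -(111 / 59). Reduce: 111 ≡ 52 (mod 59). Now have (52 / 59).
Factor out 2: 52 = 2^2·13. Since 59 ≡ 3 (mod 8), (2 / 59) = -1, and (2 / 59)^2 = +1. Now have (13 / 59).
13 ≡ 1 (mod 4), so quadratic reciprocity gives (13 / 59) = (59 / 13). Reduce: 59 ≡ 7 (mod 13). Now have (7 / 13).
13 ≡ 1 (mod 4), so quadratic reciprocity gives (7 / 13) = (13 / 7). Reduce: 13 ≡ 6 (mod 7). Now have (6 / 7).
Factor out 2: 6 = 2·3. Since 7 ≡ 7 (mod 8), (2 / 7) = +1. Now have (3 / 7).
Both 3 ≡ 3 and 7 ≡ 3 (mod 4), so reciprocity gives (3 / 7) = -(7 / 3). Reduce: 7 ≡ 1 (mod 3). Now have -(1 / 3).
(1 / 3) = 1. Collecting the sign factors: -1.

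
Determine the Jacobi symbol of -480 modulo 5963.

-1

(-480|5963)
  = -(480|5963)    [5963 ≡ 3 mod 4 ⇒ (-1|5963) = -1]
  = (15|5963)    [5963 ≡ 3 mod 8 ⇒ (2|5963)^5 = -1]
  = -(5963|15)    [QR: both ≡ 3 mod 4, sign flips]
  = -(8|15)    [5963 ≡ 8 mod 15]
  = -(1|15)    [15 ≡ 7 mod 8 ⇒ (2|15)^3 = +1]
  = -1    [(1|15) = 1]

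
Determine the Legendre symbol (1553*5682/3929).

1

By multiplicativity, (1553·5682/3929) = (1553/3929)·(5682/3929).
First factor (1553/3929):
1553 ≡ 1 (mod 4), so quadratic reciprocity gives (1553/3929) = (3929/1553). Reduce: 3929 ≡ 823 (mod 1553). Now have (823/1553).
1553 ≡ 1 (mod 4), so quadratic reciprocity gives (823/1553) = (1553/823). Reduce: 1553 ≡ 730 (mod 823). Now have (730/823).
Factor out 2: 730 = 2·365. Since 823 ≡ 7 (mod 8), (2/823) = +1. Now have (365/823).
365 ≡ 1 (mod 4), so quadratic reciprocity gives (365/823) = (823/365). Reduce: 823 ≡ 93 (mod 365). Now have (93/365).
93 ≡ 1 (mod 4), so quadratic reciprocity gives (93/365) = (365/93). Reduce: 365 ≡ 86 (mod 93). Now have (86/93).
Factor out 2: 86 = 2·43. Since 93 ≡ 5 (mod 8), (2/93) = -1. Now have -(43/93).
93 ≡ 1 (mod 4), so quadratic reciprocity gives (43/93) = (93/43). Reduce: 93 ≡ 7 (mod 43). Now have -(7/43).
Both 7 ≡ 3 and 43 ≡ 3 (mod 4), so reciprocity gives (7/43) = -(43/7). Reduce: 43 ≡ 1 (mod 7). Now have (1/7).
(1/7) = 1. Collecting the sign factors: 1.
Second factor (5682/3929):
Reduce the numerator: 5682 ≡ 1753 (mod 3929), so (5682/3929) = (1753/3929).
1753 ≡ 1 (mod 4), so quadratic reciprocity gives (1753/3929) = (3929/1753). Reduce: 3929 ≡ 423 (mod 1753). Now have (423/1753).
1753 ≡ 1 (mod 4), so quadratic reciprocity gives (423/1753) = (1753/423). Reduce: 1753 ≡ 61 (mod 423). Now have (61/423).
61 ≡ 1 (mod 4), so quadratic reciprocity gives (61/423) = (423/61). Reduce: 423 ≡ 57 (mod 61). Now have (57/61).
57 ≡ 1 (mod 4), so quadratic reciprocity gives (57/61) = (61/57). Reduce: 61 ≡ 4 (mod 57). Now have (4/57).
Factor out 2: 4 = 2^2. Since 57 ≡ 1 (mod 8), (2/57) = +1, and (2/57)^2 = +1. Now have (1/57).
(1/57) = 1. Collecting the sign factors: 1.
Product: (1)·(1) = 1.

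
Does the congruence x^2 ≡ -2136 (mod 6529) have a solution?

Pull out -1: (-2136/6529) = (-1/6529)·(2136/6529). Since 6529 ≡ 1 (mod 4), (-1/6529) = +1. Now have (2136/6529).
Factor out 2: 2136 = 2^3·267. Since 6529 ≡ 1 (mod 8), (2/6529) = +1, and (2/6529)^3 = +1. Now have (267/6529).
6529 ≡ 1 (mod 4), so quadratic reciprocity gives (267/6529) = (6529/267). Reduce: 6529 ≡ 121 (mod 267). Now have (121/267).
121 ≡ 1 (mod 4), so quadratic reciprocity gives (121/267) = (267/121). Reduce: 267 ≡ 25 (mod 121). Now have (25/121).
25 ≡ 1 (mod 4), so quadratic reciprocity gives (25/121) = (121/25). Reduce: 121 ≡ 21 (mod 25). Now have (21/25).
21 ≡ 1 (mod 4), so quadratic reciprocity gives (21/25) = (25/21). Reduce: 25 ≡ 4 (mod 21). Now have (4/21).
Factor out 2: 4 = 2^2. Since 21 ≡ 5 (mod 8), (2/21) = -1, and (2/21)^2 = +1. Now have (1/21).
(1/21) = 1. Collecting the sign factors: 1.
The Legendre symbol is 1, so x^2 ≡ -2136 (mod 6529) has solution.

yes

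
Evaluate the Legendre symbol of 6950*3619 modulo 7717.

1

By multiplicativity, (6950·3619 / 7717) = (6950 / 7717)·(3619 / 7717).
First factor (6950 / 7717):
Factor out 2: 6950 = 2·3475. Since 7717 ≡ 5 (mod 8), (2 / 7717) = -1. Now have -(3475 / 7717).
7717 ≡ 1 (mod 4), so quadratic reciprocity gives (3475 / 7717) = (7717 / 3475). Reduce: 7717 ≡ 767 (mod 3475). Now have -(767 / 3475).
Both 767 ≡ 3 and 3475 ≡ 3 (mod 4), so reciprocity gives (767 / 3475) = -(3475 / 767). Reduce: 3475 ≡ 407 (mod 767). Now have (407 / 767).
Both 407 ≡ 3 and 767 ≡ 3 (mod 4), so reciprocity gives (407 / 767) = -(767 / 407). Reduce: 767 ≡ 360 (mod 407). Now have -(360 / 407).
Factor out 2: 360 = 2^3·45. Since 407 ≡ 7 (mod 8), (2 / 407) = +1, and (2 / 407)^3 = +1. Now have -(45 / 407).
45 ≡ 1 (mod 4), so quadratic reciprocity gives (45 / 407) = (407 / 45). Reduce: 407 ≡ 2 (mod 45). Now have -(2 / 45).
Factor out 2: 2 = 2. Since 45 ≡ 5 (mod 8), (2 / 45) = -1. Now have (1 / 45).
(1 / 45) = 1. Collecting the sign factors: 1.
Second factor (3619 / 7717):
7717 ≡ 1 (mod 4), so quadratic reciprocity gives (3619 / 7717) = (7717 / 3619). Reduce: 7717 ≡ 479 (mod 3619). Now have (479 / 3619).
Both 479 ≡ 3 and 3619 ≡ 3 (mod 4), so reciprocity gives (479 / 3619) = -(3619 / 479). Reduce: 3619 ≡ 266 (mod 479). Now have -(266 / 479).
Factor out 2: 266 = 2·133. Since 479 ≡ 7 (mod 8), (2 / 479) = +1. Now have -(133 / 479).
133 ≡ 1 (mod 4), so quadratic reciprocity gives (133 / 479) = (479 / 133). Reduce: 479 ≡ 80 (mod 133). Now have -(80 / 133).
Factor out 2: 80 = 2^4·5. Since 133 ≡ 5 (mod 8), (2 / 133) = -1, and (2 / 133)^4 = +1. Now have -(5 / 133).
5 ≡ 1 (mod 4), so quadratic reciprocity gives (5 / 133) = (133 / 5). Reduce: 133 ≡ 3 (mod 5). Now have -(3 / 5).
5 ≡ 1 (mod 4), so quadratic reciprocity gives (3 / 5) = (5 / 3). Reduce: 5 ≡ 2 (mod 3). Now have -(2 / 3).
Factor out 2: 2 = 2. Since 3 ≡ 3 (mod 8), (2 / 3) = -1. Now have (1 / 3).
(1 / 3) = 1. Collecting the sign factors: 1.
Product: (1)·(1) = 1.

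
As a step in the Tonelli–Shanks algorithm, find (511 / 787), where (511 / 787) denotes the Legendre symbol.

1

Both 511 ≡ 3 and 787 ≡ 3 (mod 4), so reciprocity gives (511 / 787) = -(787 / 511). Reduce: 787 ≡ 276 (mod 511). Now have -(276 / 511).
Factor out 2: 276 = 2^2·69. Since 511 ≡ 7 (mod 8), (2 / 511) = +1, and (2 / 511)^2 = +1. Now have -(69 / 511).
69 ≡ 1 (mod 4), so quadratic reciprocity gives (69 / 511) = (511 / 69). Reduce: 511 ≡ 28 (mod 69). Now have -(28 / 69).
Factor out 2: 28 = 2^2·7. Since 69 ≡ 5 (mod 8), (2 / 69) = -1, and (2 / 69)^2 = +1. Now have -(7 / 69).
69 ≡ 1 (mod 4), so quadratic reciprocity gives (7 / 69) = (69 / 7). Reduce: 69 ≡ 6 (mod 7). Now have -(6 / 7).
Factor out 2: 6 = 2·3. Since 7 ≡ 7 (mod 8), (2 / 7) = +1. Now have -(3 / 7).
Both 3 ≡ 3 and 7 ≡ 3 (mod 4), so reciprocity gives (3 / 7) = -(7 / 3). Reduce: 7 ≡ 1 (mod 3). Now have (1 / 3).
(1 / 3) = 1. Collecting the sign factors: 1.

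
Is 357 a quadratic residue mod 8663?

(357/8663)
  = (8663/357)    [QR: 357 ≡ 1 mod 4, sign kept]
  = (95/357)    [8663 ≡ 95 mod 357]
  = (357/95)    [QR: 357 ≡ 1 mod 4, sign kept]
  = (72/95)    [357 ≡ 72 mod 95]
  = (9/95)    [95 ≡ 7 mod 8 ⇒ (2/95)^3 = +1]
  = (95/9)    [QR: 9 ≡ 1 mod 4, sign kept]
  = (5/9)    [95 ≡ 5 mod 9]
  = (9/5)    [QR: 5 ≡ 1 mod 4, sign kept]
  = (4/5)    [9 ≡ 4 mod 5]
  = (1/5)    [5 ≡ 5 mod 8 ⇒ (2/5)^2 = +1]
  = 1    [(1/5) = 1]
(357/8663) = 1, and 8663 is prime, so 357 is a quadratic residue mod 8663.

yes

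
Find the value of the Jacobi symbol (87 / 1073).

0

1073 ≡ 1 (mod 4), so quadratic reciprocity gives (87 / 1073) = (1073 / 87). Reduce: 1073 ≡ 29 (mod 87). Now have (29 / 87).
29 ≡ 1 (mod 4), so quadratic reciprocity gives (29 / 87) = (87 / 29). Reduce: 87 ≡ 0 (mod 29). Now have (0 / 29).
The numerator is now 0 with denominator 29 > 1: the symbol is 0.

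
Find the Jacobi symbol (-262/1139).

Reduce the numerator: -262 ≡ 877 (mod 1139), so (-262/1139) = (877/1139).
877 ≡ 1 (mod 4), so quadratic reciprocity gives (877/1139) = (1139/877). Reduce: 1139 ≡ 262 (mod 877). Now have (262/877).
Factor out 2: 262 = 2·131. Since 877 ≡ 5 (mod 8), (2/877) = -1. Now have -(131/877).
877 ≡ 1 (mod 4), so quadratic reciprocity gives (131/877) = (877/131). Reduce: 877 ≡ 91 (mod 131). Now have -(91/131).
Both 91 ≡ 3 and 131 ≡ 3 (mod 4), so reciprocity gives (91/131) = -(131/91). Reduce: 131 ≡ 40 (mod 91). Now have (40/91).
Factor out 2: 40 = 2^3·5. Since 91 ≡ 3 (mod 8), (2/91) = -1, and (2/91)^3 = -1. Now have -(5/91).
5 ≡ 1 (mod 4), so quadratic reciprocity gives (5/91) = (91/5). Reduce: 91 ≡ 1 (mod 5). Now have -(1/5).
(1/5) = 1. Collecting the sign factors: -1.

-1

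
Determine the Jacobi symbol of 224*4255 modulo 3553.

1

By multiplicativity, (224·4255 / 3553) = (224 / 3553)·(4255 / 3553).
First factor (224 / 3553):
Factor out 2: 224 = 2^5·7. Since 3553 ≡ 1 (mod 8), (2 / 3553) = +1, and (2 / 3553)^5 = +1. Now have (7 / 3553).
3553 ≡ 1 (mod 4), so quadratic reciprocity gives (7 / 3553) = (3553 / 7). Reduce: 3553 ≡ 4 (mod 7). Now have (4 / 7).
Factor out 2: 4 = 2^2. Since 7 ≡ 7 (mod 8), (2 / 7) = +1, and (2 / 7)^2 = +1. Now have (1 / 7).
(1 / 7) = 1. Collecting the sign factors: 1.
Second factor (4255 / 3553):
Reduce the numerator: 4255 ≡ 702 (mod 3553), so (4255 / 3553) = (702 / 3553).
Factor out 2: 702 = 2·351. Since 3553 ≡ 1 (mod 8), (2 / 3553) = +1. Now have (351 / 3553).
3553 ≡ 1 (mod 4), so quadratic reciprocity gives (351 / 3553) = (3553 / 351). Reduce: 3553 ≡ 43 (mod 351). Now have (43 / 351).
Both 43 ≡ 3 and 351 ≡ 3 (mod 4), so reciprocity gives (43 / 351) = -(351 / 43). Reduce: 351 ≡ 7 (mod 43). Now have -(7 / 43).
Both 7 ≡ 3 and 43 ≡ 3 (mod 4), so reciprocity gives (7 / 43) = -(43 / 7). Reduce: 43 ≡ 1 (mod 7). Now have (1 / 7).
(1 / 7) = 1. Collecting the sign factors: 1.
Product: (1)·(1) = 1.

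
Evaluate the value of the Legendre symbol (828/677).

Reduce the numerator: 828 ≡ 151 (mod 677), so (828/677) = (151/677).
677 ≡ 1 (mod 4), so quadratic reciprocity gives (151/677) = (677/151). Reduce: 677 ≡ 73 (mod 151). Now have (73/151).
73 ≡ 1 (mod 4), so quadratic reciprocity gives (73/151) = (151/73). Reduce: 151 ≡ 5 (mod 73). Now have (5/73).
5 ≡ 1 (mod 4), so quadratic reciprocity gives (5/73) = (73/5). Reduce: 73 ≡ 3 (mod 5). Now have (3/5).
5 ≡ 1 (mod 4), so quadratic reciprocity gives (3/5) = (5/3). Reduce: 5 ≡ 2 (mod 3). Now have (2/3).
Factor out 2: 2 = 2. Since 3 ≡ 3 (mod 8), (2/3) = -1. Now have -(1/3).
(1/3) = 1. Collecting the sign factors: -1.

-1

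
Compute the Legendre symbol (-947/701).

Pull out -1: (-947/701) = (-1/701)·(947/701). Since 701 ≡ 1 (mod 4), (-1/701) = +1. Now have (947/701).
Reduce the numerator: 947 ≡ 246 (mod 701), so (947/701) = (246/701).
Factor out 2: 246 = 2·123. Since 701 ≡ 5 (mod 8), (2/701) = -1. Now have -(123/701).
701 ≡ 1 (mod 4), so quadratic reciprocity gives (123/701) = (701/123). Reduce: 701 ≡ 86 (mod 123). Now have -(86/123).
Factor out 2: 86 = 2·43. Since 123 ≡ 3 (mod 8), (2/123) = -1. Now have (43/123).
Both 43 ≡ 3 and 123 ≡ 3 (mod 4), so reciprocity gives (43/123) = -(123/43). Reduce: 123 ≡ 37 (mod 43). Now have -(37/43).
37 ≡ 1 (mod 4), so quadratic reciprocity gives (37/43) = (43/37). Reduce: 43 ≡ 6 (mod 37). Now have -(6/37).
Factor out 2: 6 = 2·3. Since 37 ≡ 5 (mod 8), (2/37) = -1. Now have (3/37).
37 ≡ 1 (mod 4), so quadratic reciprocity gives (3/37) = (37/3). Reduce: 37 ≡ 1 (mod 3). Now have (1/3).
(1/3) = 1. Collecting the sign factors: 1.

1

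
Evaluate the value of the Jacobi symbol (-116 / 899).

0

Reduce the numerator: -116 ≡ 783 (mod 899), so (-116 / 899) = (783 / 899).
Both 783 ≡ 3 and 899 ≡ 3 (mod 4), so reciprocity gives (783 / 899) = -(899 / 783). Reduce: 899 ≡ 116 (mod 783). Now have -(116 / 783).
Factor out 2: 116 = 2^2·29. Since 783 ≡ 7 (mod 8), (2 / 783) = +1, and (2 / 783)^2 = +1. Now have -(29 / 783).
29 ≡ 1 (mod 4), so quadratic reciprocity gives (29 / 783) = (783 / 29). Reduce: 783 ≡ 0 (mod 29). Now have -(0 / 29).
The numerator is now 0 with denominator 29 > 1: the symbol is 0.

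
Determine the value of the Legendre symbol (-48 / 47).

(-48 / 47)
  = (46 / 47)    [-48 ≡ 46 mod 47]
  = (23 / 47)    [47 ≡ 7 mod 8 ⇒ (2 / 47) = +1]
  = -(47 / 23)    [QR: both ≡ 3 mod 4, sign flips]
  = -(1 / 23)    [47 ≡ 1 mod 23]
  = -1    [(1 / 23) = 1]

-1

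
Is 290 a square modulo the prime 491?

yes

(290|491)
  = -(145|491)    [491 ≡ 3 mod 8 ⇒ (2|491) = -1]
  = -(491|145)    [QR: 145 ≡ 1 mod 4, sign kept]
  = -(56|145)    [491 ≡ 56 mod 145]
  = -(7|145)    [145 ≡ 1 mod 8 ⇒ (2|145)^3 = +1]
  = -(145|7)    [QR: 145 ≡ 1 mod 4, sign kept]
  = -(5|7)    [145 ≡ 5 mod 7]
  = -(7|5)    [QR: 5 ≡ 1 mod 4, sign kept]
  = -(2|5)    [7 ≡ 2 mod 5]
  = (1|5)    [5 ≡ 5 mod 8 ⇒ (2|5) = -1]
  = 1    [(1|5) = 1]
(290|491) = 1, and 491 is prime, so 290 is a quadratic residue mod 491.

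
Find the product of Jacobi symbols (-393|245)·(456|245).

-1

By multiplicativity, (-393·456|245) = (-393|245)·(456|245).
First factor (-393|245):
Reduce the numerator: -393 ≡ 97 (mod 245), so (-393|245) = (97|245).
97 ≡ 1 (mod 4), so quadratic reciprocity gives (97|245) = (245|97). Reduce: 245 ≡ 51 (mod 97). Now have (51|97).
97 ≡ 1 (mod 4), so quadratic reciprocity gives (51|97) = (97|51). Reduce: 97 ≡ 46 (mod 51). Now have (46|51).
Factor out 2: 46 = 2·23. Since 51 ≡ 3 (mod 8), (2|51) = -1. Now have -(23|51).
Both 23 ≡ 3 and 51 ≡ 3 (mod 4), so reciprocity gives (23|51) = -(51|23). Reduce: 51 ≡ 5 (mod 23). Now have (5|23).
5 ≡ 1 (mod 4), so quadratic reciprocity gives (5|23) = (23|5). Reduce: 23 ≡ 3 (mod 5). Now have (3|5).
5 ≡ 1 (mod 4), so quadratic reciprocity gives (3|5) = (5|3). Reduce: 5 ≡ 2 (mod 3). Now have (2|3).
Factor out 2: 2 = 2. Since 3 ≡ 3 (mod 8), (2|3) = -1. Now have -(1|3).
(1|3) = 1. Collecting the sign factors: -1.
Second factor (456|245):
Reduce the numerator: 456 ≡ 211 (mod 245), so (456|245) = (211|245).
245 ≡ 1 (mod 4), so quadratic reciprocity gives (211|245) = (245|211). Reduce: 245 ≡ 34 (mod 211). Now have (34|211).
Factor out 2: 34 = 2·17. Since 211 ≡ 3 (mod 8), (2|211) = -1. Now have -(17|211).
17 ≡ 1 (mod 4), so quadratic reciprocity gives (17|211) = (211|17). Reduce: 211 ≡ 7 (mod 17). Now have -(7|17).
17 ≡ 1 (mod 4), so quadratic reciprocity gives (7|17) = (17|7). Reduce: 17 ≡ 3 (mod 7). Now have -(3|7).
Both 3 ≡ 3 and 7 ≡ 3 (mod 4), so reciprocity gives (3|7) = -(7|3). Reduce: 7 ≡ 1 (mod 3). Now have (1|3).
(1|3) = 1. Collecting the sign factors: 1.
Product: (-1)·(1) = -1.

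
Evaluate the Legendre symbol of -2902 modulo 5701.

-1

Reduce the numerator: -2902 ≡ 2799 (mod 5701), so (-2902/5701) = (2799/5701).
5701 ≡ 1 (mod 4), so quadratic reciprocity gives (2799/5701) = (5701/2799). Reduce: 5701 ≡ 103 (mod 2799). Now have (103/2799).
Both 103 ≡ 3 and 2799 ≡ 3 (mod 4), so reciprocity gives (103/2799) = -(2799/103). Reduce: 2799 ≡ 18 (mod 103). Now have -(18/103).
Factor out 2: 18 = 2·9. Since 103 ≡ 7 (mod 8), (2/103) = +1. Now have -(9/103).
9 ≡ 1 (mod 4), so quadratic reciprocity gives (9/103) = (103/9). Reduce: 103 ≡ 4 (mod 9). Now have -(4/9).
Factor out 2: 4 = 2^2. Since 9 ≡ 1 (mod 8), (2/9) = +1, and (2/9)^2 = +1. Now have -(1/9).
(1/9) = 1. Collecting the sign factors: -1.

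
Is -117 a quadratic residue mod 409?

Pull out -1: (-117/409) = (-1/409)·(117/409). Since 409 ≡ 1 (mod 4), (-1/409) = +1. Now have (117/409).
117 ≡ 1 (mod 4), so quadratic reciprocity gives (117/409) = (409/117). Reduce: 409 ≡ 58 (mod 117). Now have (58/117).
Factor out 2: 58 = 2·29. Since 117 ≡ 5 (mod 8), (2/117) = -1. Now have -(29/117).
29 ≡ 1 (mod 4), so quadratic reciprocity gives (29/117) = (117/29). Reduce: 117 ≡ 1 (mod 29). Now have -(1/29).
(1/29) = 1. Collecting the sign factors: -1.
(-117/409) = -1, and 409 is prime, so -117 is not a quadratic residue mod 409.

no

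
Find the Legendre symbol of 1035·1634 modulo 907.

By multiplicativity, (1035·1634/907) = (1035/907)·(1634/907).
First factor (1035/907):
Reduce the numerator: 1035 ≡ 128 (mod 907), so (1035/907) = (128/907).
Factor out 2: 128 = 2^7. Since 907 ≡ 3 (mod 8), (2/907) = -1, and (2/907)^7 = -1. Now have -(1/907).
(1/907) = 1. Collecting the sign factors: -1.
Second factor (1634/907):
Reduce the numerator: 1634 ≡ 727 (mod 907), so (1634/907) = (727/907).
Both 727 ≡ 3 and 907 ≡ 3 (mod 4), so reciprocity gives (727/907) = -(907/727). Reduce: 907 ≡ 180 (mod 727). Now have -(180/727).
Factor out 2: 180 = 2^2·45. Since 727 ≡ 7 (mod 8), (2/727) = +1, and (2/727)^2 = +1. Now have -(45/727).
45 ≡ 1 (mod 4), so quadratic reciprocity gives (45/727) = (727/45). Reduce: 727 ≡ 7 (mod 45). Now have -(7/45).
45 ≡ 1 (mod 4), so quadratic reciprocity gives (7/45) = (45/7). Reduce: 45 ≡ 3 (mod 7). Now have -(3/7).
Both 3 ≡ 3 and 7 ≡ 3 (mod 4), so reciprocity gives (3/7) = -(7/3). Reduce: 7 ≡ 1 (mod 3). Now have (1/3).
(1/3) = 1. Collecting the sign factors: 1.
Product: (-1)·(1) = -1.

-1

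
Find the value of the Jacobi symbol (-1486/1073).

Reduce the numerator: -1486 ≡ 660 (mod 1073), so (-1486/1073) = (660/1073).
Factor out 2: 660 = 2^2·165. Since 1073 ≡ 1 (mod 8), (2/1073) = +1, and (2/1073)^2 = +1. Now have (165/1073).
165 ≡ 1 (mod 4), so quadratic reciprocity gives (165/1073) = (1073/165). Reduce: 1073 ≡ 83 (mod 165). Now have (83/165).
165 ≡ 1 (mod 4), so quadratic reciprocity gives (83/165) = (165/83). Reduce: 165 ≡ 82 (mod 83). Now have (82/83).
Factor out 2: 82 = 2·41. Since 83 ≡ 3 (mod 8), (2/83) = -1. Now have -(41/83).
41 ≡ 1 (mod 4), so quadratic reciprocity gives (41/83) = (83/41). Reduce: 83 ≡ 1 (mod 41). Now have -(1/41).
(1/41) = 1. Collecting the sign factors: -1.

-1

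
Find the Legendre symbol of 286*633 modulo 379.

By multiplicativity, (286·633 / 379) = (286 / 379)·(633 / 379).
First factor (286 / 379):
(286 / 379)
  = -(143 / 379)    [379 ≡ 3 mod 8 ⇒ (2 / 379) = -1]
  = (379 / 143)    [QR: both ≡ 3 mod 4, sign flips]
  = (93 / 143)    [379 ≡ 93 mod 143]
  = (143 / 93)    [QR: 93 ≡ 1 mod 4, sign kept]
  = (50 / 93)    [143 ≡ 50 mod 93]
  = -(25 / 93)    [93 ≡ 5 mod 8 ⇒ (2 / 93) = -1]
  = -(93 / 25)    [QR: 25 ≡ 1 mod 4, sign kept]
  = -(18 / 25)    [93 ≡ 18 mod 25]
  = -(9 / 25)    [25 ≡ 1 mod 8 ⇒ (2 / 25) = +1]
  = -(25 / 9)    [QR: 9 ≡ 1 mod 4, sign kept]
  = -(7 / 9)    [25 ≡ 7 mod 9]
  = -(9 / 7)    [QR: 9 ≡ 1 mod 4, sign kept]
  = -(2 / 7)    [9 ≡ 2 mod 7]
  = -(1 / 7)    [7 ≡ 7 mod 8 ⇒ (2 / 7) = +1]
  = -1    [(1 / 7) = 1]
Second factor (633 / 379):
(633 / 379)
  = (254 / 379)    [633 ≡ 254 mod 379]
  = -(127 / 379)    [379 ≡ 3 mod 8 ⇒ (2 / 379) = -1]
  = (379 / 127)    [QR: both ≡ 3 mod 4, sign flips]
  = (125 / 127)    [379 ≡ 125 mod 127]
  = (127 / 125)    [QR: 125 ≡ 1 mod 4, sign kept]
  = (2 / 125)    [127 ≡ 2 mod 125]
  = -(1 / 125)    [125 ≡ 5 mod 8 ⇒ (2 / 125) = -1]
  = -1    [(1 / 125) = 1]
Product: (-1)·(-1) = 1.

1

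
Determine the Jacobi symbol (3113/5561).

(3113/5561)
  = (5561/3113)    [QR: 3113 ≡ 1 mod 4, sign kept]
  = (2448/3113)    [5561 ≡ 2448 mod 3113]
  = (153/3113)    [3113 ≡ 1 mod 8 ⇒ (2/3113)^4 = +1]
  = (3113/153)    [QR: 153 ≡ 1 mod 4, sign kept]
  = (53/153)    [3113 ≡ 53 mod 153]
  = (153/53)    [QR: 53 ≡ 1 mod 4, sign kept]
  = (47/53)    [153 ≡ 47 mod 53]
  = (53/47)    [QR: 53 ≡ 1 mod 4, sign kept]
  = (6/47)    [53 ≡ 6 mod 47]
  = (3/47)    [47 ≡ 7 mod 8 ⇒ (2/47) = +1]
  = -(47/3)    [QR: both ≡ 3 mod 4, sign flips]
  = -(2/3)    [47 ≡ 2 mod 3]
  = (1/3)    [3 ≡ 3 mod 8 ⇒ (2/3) = -1]
  = 1    [(1/3) = 1]

1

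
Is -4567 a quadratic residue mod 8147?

no

(-4567/8147)
  = (3580/8147)    [-4567 ≡ 3580 mod 8147]
  = (895/8147)    [8147 ≡ 3 mod 8 ⇒ (2/8147)^2 = +1]
  = -(8147/895)    [QR: both ≡ 3 mod 4, sign flips]
  = -(92/895)    [8147 ≡ 92 mod 895]
  = -(23/895)    [895 ≡ 7 mod 8 ⇒ (2/895)^2 = +1]
  = (895/23)    [QR: both ≡ 3 mod 4, sign flips]
  = (21/23)    [895 ≡ 21 mod 23]
  = (23/21)    [QR: 21 ≡ 1 mod 4, sign kept]
  = (2/21)    [23 ≡ 2 mod 21]
  = -(1/21)    [21 ≡ 5 mod 8 ⇒ (2/21) = -1]
  = -1    [(1/21) = 1]
(-4567/8147) = -1, and 8147 is prime, so -4567 is not a quadratic residue mod 8147.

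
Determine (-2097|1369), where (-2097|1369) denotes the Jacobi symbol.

Reduce the numerator: -2097 ≡ 641 (mod 1369), so (-2097|1369) = (641|1369).
641 ≡ 1 (mod 4), so quadratic reciprocity gives (641|1369) = (1369|641). Reduce: 1369 ≡ 87 (mod 641). Now have (87|641).
641 ≡ 1 (mod 4), so quadratic reciprocity gives (87|641) = (641|87). Reduce: 641 ≡ 32 (mod 87). Now have (32|87).
Factor out 2: 32 = 2^5. Since 87 ≡ 7 (mod 8), (2|87) = +1, and (2|87)^5 = +1. Now have (1|87).
(1|87) = 1. Collecting the sign factors: 1.

1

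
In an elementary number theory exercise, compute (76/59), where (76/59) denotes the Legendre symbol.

Reduce the numerator: 76 ≡ 17 (mod 59), so (76/59) = (17/59).
17 ≡ 1 (mod 4), so quadratic reciprocity gives (17/59) = (59/17). Reduce: 59 ≡ 8 (mod 17). Now have (8/17).
Factor out 2: 8 = 2^3. Since 17 ≡ 1 (mod 8), (2/17) = +1, and (2/17)^3 = +1. Now have (1/17).
(1/17) = 1. Collecting the sign factors: 1.

1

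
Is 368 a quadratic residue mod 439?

(368/439)
  = (23/439)    [439 ≡ 7 mod 8 ⇒ (2/439)^4 = +1]
  = -(439/23)    [QR: both ≡ 3 mod 4, sign flips]
  = -(2/23)    [439 ≡ 2 mod 23]
  = -(1/23)    [23 ≡ 7 mod 8 ⇒ (2/23) = +1]
  = -1    [(1/23) = 1]
The Legendre symbol is -1, so x^2 ≡ 368 (mod 439) has no solution.

no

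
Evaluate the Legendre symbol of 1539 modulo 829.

Reduce the numerator: 1539 ≡ 710 (mod 829), so (1539/829) = (710/829).
Factor out 2: 710 = 2·355. Since 829 ≡ 5 (mod 8), (2/829) = -1. Now have -(355/829).
829 ≡ 1 (mod 4), so quadratic reciprocity gives (355/829) = (829/355). Reduce: 829 ≡ 119 (mod 355). Now have -(119/355).
Both 119 ≡ 3 and 355 ≡ 3 (mod 4), so reciprocity gives (119/355) = -(355/119). Reduce: 355 ≡ 117 (mod 119). Now have (117/119).
117 ≡ 1 (mod 4), so quadratic reciprocity gives (117/119) = (119/117). Reduce: 119 ≡ 2 (mod 117). Now have (2/117).
Factor out 2: 2 = 2. Since 117 ≡ 5 (mod 8), (2/117) = -1. Now have -(1/117).
(1/117) = 1. Collecting the sign factors: -1.

-1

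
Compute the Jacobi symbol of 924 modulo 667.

Reduce the numerator: 924 ≡ 257 (mod 667), so (924|667) = (257|667).
257 ≡ 1 (mod 4), so quadratic reciprocity gives (257|667) = (667|257). Reduce: 667 ≡ 153 (mod 257). Now have (153|257).
153 ≡ 1 (mod 4), so quadratic reciprocity gives (153|257) = (257|153). Reduce: 257 ≡ 104 (mod 153). Now have (104|153).
Factor out 2: 104 = 2^3·13. Since 153 ≡ 1 (mod 8), (2|153) = +1, and (2|153)^3 = +1. Now have (13|153).
13 ≡ 1 (mod 4), so quadratic reciprocity gives (13|153) = (153|13). Reduce: 153 ≡ 10 (mod 13). Now have (10|13).
Factor out 2: 10 = 2·5. Since 13 ≡ 5 (mod 8), (2|13) = -1. Now have -(5|13).
5 ≡ 1 (mod 4), so quadratic reciprocity gives (5|13) = (13|5). Reduce: 13 ≡ 3 (mod 5). Now have -(3|5).
5 ≡ 1 (mod 4), so quadratic reciprocity gives (3|5) = (5|3). Reduce: 5 ≡ 2 (mod 3). Now have -(2|3).
Factor out 2: 2 = 2. Since 3 ≡ 3 (mod 8), (2|3) = -1. Now have (1|3).
(1|3) = 1. Collecting the sign factors: 1.

1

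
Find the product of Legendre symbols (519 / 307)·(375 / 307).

By multiplicativity, (519·375 / 307) = (519 / 307)·(375 / 307).
First factor (519 / 307):
(519 / 307)
  = (212 / 307)    [519 ≡ 212 mod 307]
  = (53 / 307)    [307 ≡ 3 mod 8 ⇒ (2 / 307)^2 = +1]
  = (307 / 53)    [QR: 53 ≡ 1 mod 4, sign kept]
  = (42 / 53)    [307 ≡ 42 mod 53]
  = -(21 / 53)    [53 ≡ 5 mod 8 ⇒ (2 / 53) = -1]
  = -(53 / 21)    [QR: 21 ≡ 1 mod 4, sign kept]
  = -(11 / 21)    [53 ≡ 11 mod 21]
  = -(21 / 11)    [QR: 21 ≡ 1 mod 4, sign kept]
  = -(10 / 11)    [21 ≡ 10 mod 11]
  = (5 / 11)    [11 ≡ 3 mod 8 ⇒ (2 / 11) = -1]
  = (11 / 5)    [QR: 5 ≡ 1 mod 4, sign kept]
  = (1 / 5)    [11 ≡ 1 mod 5]
  = 1    [(1 / 5) = 1]
Second factor (375 / 307):
(375 / 307)
  = (68 / 307)    [375 ≡ 68 mod 307]
  = (17 / 307)    [307 ≡ 3 mod 8 ⇒ (2 / 307)^2 = +1]
  = (307 / 17)    [QR: 17 ≡ 1 mod 4, sign kept]
  = (1 / 17)    [307 ≡ 1 mod 17]
  = 1    [(1 / 17) = 1]
Product: (1)·(1) = 1.

1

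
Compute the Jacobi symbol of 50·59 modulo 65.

By multiplicativity, (50·59/65) = (50/65)·(59/65).
First factor (50/65):
(50/65)
  = (25/65)    [65 ≡ 1 mod 8 ⇒ (2/65) = +1]
  = (65/25)    [QR: 25 ≡ 1 mod 4, sign kept]
  = (15/25)    [65 ≡ 15 mod 25]
  = (25/15)    [QR: 25 ≡ 1 mod 4, sign kept]
  = (10/15)    [25 ≡ 10 mod 15]
  = (5/15)    [15 ≡ 7 mod 8 ⇒ (2/15) = +1]
  = (15/5)    [QR: 5 ≡ 1 mod 4, sign kept]
  = (0/5)    [15 ≡ 0 mod 5]
  = 0    [numerator 0, gcd > 1]
Second factor (59/65):
(59/65)
  = (65/59)    [QR: 65 ≡ 1 mod 4, sign kept]
  = (6/59)    [65 ≡ 6 mod 59]
  = -(3/59)    [59 ≡ 3 mod 8 ⇒ (2/59) = -1]
  = (59/3)    [QR: both ≡ 3 mod 4, sign flips]
  = (2/3)    [59 ≡ 2 mod 3]
  = -(1/3)    [3 ≡ 3 mod 8 ⇒ (2/3) = -1]
  = -1    [(1/3) = 1]
Product: (0)·(-1) = 0.

0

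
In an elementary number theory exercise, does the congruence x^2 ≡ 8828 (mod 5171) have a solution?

(8828/5171)
  = (3657/5171)    [8828 ≡ 3657 mod 5171]
  = (5171/3657)    [QR: 3657 ≡ 1 mod 4, sign kept]
  = (1514/3657)    [5171 ≡ 1514 mod 3657]
  = (757/3657)    [3657 ≡ 1 mod 8 ⇒ (2/3657) = +1]
  = (3657/757)    [QR: 757 ≡ 1 mod 4, sign kept]
  = (629/757)    [3657 ≡ 629 mod 757]
  = (757/629)    [QR: 629 ≡ 1 mod 4, sign kept]
  = (128/629)    [757 ≡ 128 mod 629]
  = -(1/629)    [629 ≡ 5 mod 8 ⇒ (2/629)^7 = -1]
  = -1    [(1/629) = 1]
The Legendre symbol is -1, so x^2 ≡ 8828 (mod 5171) has no solution.

no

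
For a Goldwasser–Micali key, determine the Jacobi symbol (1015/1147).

Both 1015 ≡ 3 and 1147 ≡ 3 (mod 4), so reciprocity gives (1015/1147) = -(1147/1015). Reduce: 1147 ≡ 132 (mod 1015). Now have -(132/1015).
Factor out 2: 132 = 2^2·33. Since 1015 ≡ 7 (mod 8), (2/1015) = +1, and (2/1015)^2 = +1. Now have -(33/1015).
33 ≡ 1 (mod 4), so quadratic reciprocity gives (33/1015) = (1015/33). Reduce: 1015 ≡ 25 (mod 33). Now have -(25/33).
25 ≡ 1 (mod 4), so quadratic reciprocity gives (25/33) = (33/25). Reduce: 33 ≡ 8 (mod 25). Now have -(8/25).
Factor out 2: 8 = 2^3. Since 25 ≡ 1 (mod 8), (2/25) = +1, and (2/25)^3 = +1. Now have -(1/25).
(1/25) = 1. Collecting the sign factors: -1.

-1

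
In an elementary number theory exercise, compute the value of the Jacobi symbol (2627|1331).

Reduce the numerator: 2627 ≡ 1296 (mod 1331), so (2627|1331) = (1296|1331).
Factor out 2: 1296 = 2^4·81. Since 1331 ≡ 3 (mod 8), (2|1331) = -1, and (2|1331)^4 = +1. Now have (81|1331).
81 ≡ 1 (mod 4), so quadratic reciprocity gives (81|1331) = (1331|81). Reduce: 1331 ≡ 35 (mod 81). Now have (35|81).
81 ≡ 1 (mod 4), so quadratic reciprocity gives (35|81) = (81|35). Reduce: 81 ≡ 11 (mod 35). Now have (11|35).
Both 11 ≡ 3 and 35 ≡ 3 (mod 4), so reciprocity gives (11|35) = -(35|11). Reduce: 35 ≡ 2 (mod 11). Now have -(2|11).
Factor out 2: 2 = 2. Since 11 ≡ 3 (mod 8), (2|11) = -1. Now have (1|11).
(1|11) = 1. Collecting the sign factors: 1.

1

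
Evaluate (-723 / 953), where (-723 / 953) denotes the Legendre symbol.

(-723 / 953)
  = (230 / 953)    [-723 ≡ 230 mod 953]
  = (115 / 953)    [953 ≡ 1 mod 8 ⇒ (2 / 953) = +1]
  = (953 / 115)    [QR: 953 ≡ 1 mod 4, sign kept]
  = (33 / 115)    [953 ≡ 33 mod 115]
  = (115 / 33)    [QR: 33 ≡ 1 mod 4, sign kept]
  = (16 / 33)    [115 ≡ 16 mod 33]
  = (1 / 33)    [33 ≡ 1 mod 8 ⇒ (2 / 33)^4 = +1]
  = 1    [(1 / 33) = 1]

1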